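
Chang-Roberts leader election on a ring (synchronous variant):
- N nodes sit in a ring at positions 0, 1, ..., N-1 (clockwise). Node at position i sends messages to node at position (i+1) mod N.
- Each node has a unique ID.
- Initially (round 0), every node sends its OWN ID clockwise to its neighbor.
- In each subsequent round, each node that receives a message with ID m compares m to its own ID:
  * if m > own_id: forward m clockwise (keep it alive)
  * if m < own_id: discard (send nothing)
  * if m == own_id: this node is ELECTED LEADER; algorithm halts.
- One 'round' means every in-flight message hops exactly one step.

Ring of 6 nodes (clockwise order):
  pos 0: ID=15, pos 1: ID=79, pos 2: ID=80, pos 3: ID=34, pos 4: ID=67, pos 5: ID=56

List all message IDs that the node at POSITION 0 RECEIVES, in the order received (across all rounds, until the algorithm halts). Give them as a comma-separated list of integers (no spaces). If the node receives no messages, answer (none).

Round 1: pos1(id79) recv 15: drop; pos2(id80) recv 79: drop; pos3(id34) recv 80: fwd; pos4(id67) recv 34: drop; pos5(id56) recv 67: fwd; pos0(id15) recv 56: fwd
Round 2: pos4(id67) recv 80: fwd; pos0(id15) recv 67: fwd; pos1(id79) recv 56: drop
Round 3: pos5(id56) recv 80: fwd; pos1(id79) recv 67: drop
Round 4: pos0(id15) recv 80: fwd
Round 5: pos1(id79) recv 80: fwd
Round 6: pos2(id80) recv 80: ELECTED

Answer: 56,67,80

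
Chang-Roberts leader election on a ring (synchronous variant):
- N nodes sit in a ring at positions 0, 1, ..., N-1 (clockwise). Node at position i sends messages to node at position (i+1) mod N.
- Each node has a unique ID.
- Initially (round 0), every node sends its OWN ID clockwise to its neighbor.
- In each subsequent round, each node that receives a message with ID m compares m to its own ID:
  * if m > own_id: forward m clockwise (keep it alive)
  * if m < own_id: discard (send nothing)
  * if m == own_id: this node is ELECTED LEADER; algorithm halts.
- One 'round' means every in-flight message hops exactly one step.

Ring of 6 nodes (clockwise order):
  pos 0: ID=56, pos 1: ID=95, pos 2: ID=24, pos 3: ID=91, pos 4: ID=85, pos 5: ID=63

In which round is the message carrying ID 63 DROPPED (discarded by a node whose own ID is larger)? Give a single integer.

Round 1: pos1(id95) recv 56: drop; pos2(id24) recv 95: fwd; pos3(id91) recv 24: drop; pos4(id85) recv 91: fwd; pos5(id63) recv 85: fwd; pos0(id56) recv 63: fwd
Round 2: pos3(id91) recv 95: fwd; pos5(id63) recv 91: fwd; pos0(id56) recv 85: fwd; pos1(id95) recv 63: drop
Round 3: pos4(id85) recv 95: fwd; pos0(id56) recv 91: fwd; pos1(id95) recv 85: drop
Round 4: pos5(id63) recv 95: fwd; pos1(id95) recv 91: drop
Round 5: pos0(id56) recv 95: fwd
Round 6: pos1(id95) recv 95: ELECTED
Message ID 63 originates at pos 5; dropped at pos 1 in round 2

Answer: 2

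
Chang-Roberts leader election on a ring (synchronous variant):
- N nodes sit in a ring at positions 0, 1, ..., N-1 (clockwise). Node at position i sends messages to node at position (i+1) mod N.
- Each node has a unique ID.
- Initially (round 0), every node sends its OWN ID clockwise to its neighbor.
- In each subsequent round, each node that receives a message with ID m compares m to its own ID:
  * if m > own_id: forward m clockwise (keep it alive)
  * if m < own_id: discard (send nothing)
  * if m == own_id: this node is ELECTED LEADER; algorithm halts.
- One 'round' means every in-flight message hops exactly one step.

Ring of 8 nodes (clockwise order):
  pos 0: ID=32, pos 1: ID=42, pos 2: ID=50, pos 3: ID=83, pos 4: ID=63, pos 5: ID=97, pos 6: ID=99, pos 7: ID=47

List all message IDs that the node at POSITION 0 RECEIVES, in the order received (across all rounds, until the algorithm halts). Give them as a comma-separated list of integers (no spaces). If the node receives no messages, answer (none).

Answer: 47,99

Derivation:
Round 1: pos1(id42) recv 32: drop; pos2(id50) recv 42: drop; pos3(id83) recv 50: drop; pos4(id63) recv 83: fwd; pos5(id97) recv 63: drop; pos6(id99) recv 97: drop; pos7(id47) recv 99: fwd; pos0(id32) recv 47: fwd
Round 2: pos5(id97) recv 83: drop; pos0(id32) recv 99: fwd; pos1(id42) recv 47: fwd
Round 3: pos1(id42) recv 99: fwd; pos2(id50) recv 47: drop
Round 4: pos2(id50) recv 99: fwd
Round 5: pos3(id83) recv 99: fwd
Round 6: pos4(id63) recv 99: fwd
Round 7: pos5(id97) recv 99: fwd
Round 8: pos6(id99) recv 99: ELECTED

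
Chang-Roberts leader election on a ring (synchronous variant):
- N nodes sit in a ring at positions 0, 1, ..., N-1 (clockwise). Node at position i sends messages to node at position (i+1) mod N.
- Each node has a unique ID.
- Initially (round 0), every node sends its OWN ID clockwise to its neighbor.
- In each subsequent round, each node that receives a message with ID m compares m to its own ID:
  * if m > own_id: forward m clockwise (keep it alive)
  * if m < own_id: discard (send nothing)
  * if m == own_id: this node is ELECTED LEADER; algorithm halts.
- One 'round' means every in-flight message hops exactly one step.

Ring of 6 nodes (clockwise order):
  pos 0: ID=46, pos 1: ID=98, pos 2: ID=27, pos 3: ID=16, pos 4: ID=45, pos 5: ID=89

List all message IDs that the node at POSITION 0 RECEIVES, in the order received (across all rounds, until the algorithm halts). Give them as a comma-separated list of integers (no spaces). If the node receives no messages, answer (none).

Round 1: pos1(id98) recv 46: drop; pos2(id27) recv 98: fwd; pos3(id16) recv 27: fwd; pos4(id45) recv 16: drop; pos5(id89) recv 45: drop; pos0(id46) recv 89: fwd
Round 2: pos3(id16) recv 98: fwd; pos4(id45) recv 27: drop; pos1(id98) recv 89: drop
Round 3: pos4(id45) recv 98: fwd
Round 4: pos5(id89) recv 98: fwd
Round 5: pos0(id46) recv 98: fwd
Round 6: pos1(id98) recv 98: ELECTED

Answer: 89,98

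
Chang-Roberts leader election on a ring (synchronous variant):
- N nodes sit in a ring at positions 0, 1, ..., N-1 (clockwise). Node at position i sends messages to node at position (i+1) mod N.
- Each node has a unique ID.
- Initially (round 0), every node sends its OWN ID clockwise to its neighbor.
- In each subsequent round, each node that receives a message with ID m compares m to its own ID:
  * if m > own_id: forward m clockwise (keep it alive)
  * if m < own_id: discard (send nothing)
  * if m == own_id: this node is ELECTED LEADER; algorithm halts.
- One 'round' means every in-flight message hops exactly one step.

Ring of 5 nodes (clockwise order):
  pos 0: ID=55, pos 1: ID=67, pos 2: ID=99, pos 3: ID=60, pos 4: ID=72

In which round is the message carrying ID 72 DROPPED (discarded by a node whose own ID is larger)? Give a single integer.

Answer: 3

Derivation:
Round 1: pos1(id67) recv 55: drop; pos2(id99) recv 67: drop; pos3(id60) recv 99: fwd; pos4(id72) recv 60: drop; pos0(id55) recv 72: fwd
Round 2: pos4(id72) recv 99: fwd; pos1(id67) recv 72: fwd
Round 3: pos0(id55) recv 99: fwd; pos2(id99) recv 72: drop
Round 4: pos1(id67) recv 99: fwd
Round 5: pos2(id99) recv 99: ELECTED
Message ID 72 originates at pos 4; dropped at pos 2 in round 3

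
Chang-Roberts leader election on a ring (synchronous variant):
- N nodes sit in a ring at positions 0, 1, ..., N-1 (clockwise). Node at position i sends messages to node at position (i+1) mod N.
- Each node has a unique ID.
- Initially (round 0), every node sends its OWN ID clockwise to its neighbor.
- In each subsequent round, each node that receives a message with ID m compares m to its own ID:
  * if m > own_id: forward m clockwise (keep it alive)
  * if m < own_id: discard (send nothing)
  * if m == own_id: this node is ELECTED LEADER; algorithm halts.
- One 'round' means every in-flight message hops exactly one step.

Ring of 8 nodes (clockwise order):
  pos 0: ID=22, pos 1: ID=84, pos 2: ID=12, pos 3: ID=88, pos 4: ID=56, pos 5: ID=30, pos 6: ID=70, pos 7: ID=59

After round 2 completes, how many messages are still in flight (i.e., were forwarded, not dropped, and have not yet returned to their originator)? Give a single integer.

Answer: 2

Derivation:
Round 1: pos1(id84) recv 22: drop; pos2(id12) recv 84: fwd; pos3(id88) recv 12: drop; pos4(id56) recv 88: fwd; pos5(id30) recv 56: fwd; pos6(id70) recv 30: drop; pos7(id59) recv 70: fwd; pos0(id22) recv 59: fwd
Round 2: pos3(id88) recv 84: drop; pos5(id30) recv 88: fwd; pos6(id70) recv 56: drop; pos0(id22) recv 70: fwd; pos1(id84) recv 59: drop
After round 2: 2 messages still in flight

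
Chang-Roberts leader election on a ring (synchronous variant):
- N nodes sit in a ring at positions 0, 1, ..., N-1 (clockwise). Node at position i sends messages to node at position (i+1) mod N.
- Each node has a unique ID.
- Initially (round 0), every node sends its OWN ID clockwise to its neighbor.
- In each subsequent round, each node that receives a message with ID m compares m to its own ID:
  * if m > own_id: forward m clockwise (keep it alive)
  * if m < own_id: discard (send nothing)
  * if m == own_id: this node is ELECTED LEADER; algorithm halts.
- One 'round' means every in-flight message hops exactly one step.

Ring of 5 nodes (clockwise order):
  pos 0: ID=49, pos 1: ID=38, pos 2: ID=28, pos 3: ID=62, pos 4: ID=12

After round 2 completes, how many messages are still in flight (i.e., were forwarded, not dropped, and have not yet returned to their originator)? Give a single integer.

Round 1: pos1(id38) recv 49: fwd; pos2(id28) recv 38: fwd; pos3(id62) recv 28: drop; pos4(id12) recv 62: fwd; pos0(id49) recv 12: drop
Round 2: pos2(id28) recv 49: fwd; pos3(id62) recv 38: drop; pos0(id49) recv 62: fwd
After round 2: 2 messages still in flight

Answer: 2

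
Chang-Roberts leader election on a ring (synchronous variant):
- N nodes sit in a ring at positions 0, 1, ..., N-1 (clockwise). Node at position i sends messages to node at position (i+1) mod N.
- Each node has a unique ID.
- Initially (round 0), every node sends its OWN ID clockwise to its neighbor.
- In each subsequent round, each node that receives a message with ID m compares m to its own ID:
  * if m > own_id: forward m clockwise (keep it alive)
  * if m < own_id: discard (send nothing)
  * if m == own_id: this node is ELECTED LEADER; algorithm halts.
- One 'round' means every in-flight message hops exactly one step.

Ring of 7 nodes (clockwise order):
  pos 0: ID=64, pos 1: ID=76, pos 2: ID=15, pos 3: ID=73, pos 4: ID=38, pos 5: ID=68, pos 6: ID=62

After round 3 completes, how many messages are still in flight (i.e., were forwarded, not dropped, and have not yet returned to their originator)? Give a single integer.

Answer: 2

Derivation:
Round 1: pos1(id76) recv 64: drop; pos2(id15) recv 76: fwd; pos3(id73) recv 15: drop; pos4(id38) recv 73: fwd; pos5(id68) recv 38: drop; pos6(id62) recv 68: fwd; pos0(id64) recv 62: drop
Round 2: pos3(id73) recv 76: fwd; pos5(id68) recv 73: fwd; pos0(id64) recv 68: fwd
Round 3: pos4(id38) recv 76: fwd; pos6(id62) recv 73: fwd; pos1(id76) recv 68: drop
After round 3: 2 messages still in flight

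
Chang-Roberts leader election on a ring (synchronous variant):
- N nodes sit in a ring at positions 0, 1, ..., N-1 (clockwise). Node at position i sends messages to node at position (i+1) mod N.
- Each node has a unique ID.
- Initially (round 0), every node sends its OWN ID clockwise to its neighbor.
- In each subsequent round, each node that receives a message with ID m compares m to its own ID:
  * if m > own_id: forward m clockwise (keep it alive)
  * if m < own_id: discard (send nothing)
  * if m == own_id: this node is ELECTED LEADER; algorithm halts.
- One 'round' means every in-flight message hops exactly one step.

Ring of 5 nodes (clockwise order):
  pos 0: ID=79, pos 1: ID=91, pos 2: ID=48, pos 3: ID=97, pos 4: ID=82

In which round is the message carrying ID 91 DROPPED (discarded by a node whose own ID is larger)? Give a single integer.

Round 1: pos1(id91) recv 79: drop; pos2(id48) recv 91: fwd; pos3(id97) recv 48: drop; pos4(id82) recv 97: fwd; pos0(id79) recv 82: fwd
Round 2: pos3(id97) recv 91: drop; pos0(id79) recv 97: fwd; pos1(id91) recv 82: drop
Round 3: pos1(id91) recv 97: fwd
Round 4: pos2(id48) recv 97: fwd
Round 5: pos3(id97) recv 97: ELECTED
Message ID 91 originates at pos 1; dropped at pos 3 in round 2

Answer: 2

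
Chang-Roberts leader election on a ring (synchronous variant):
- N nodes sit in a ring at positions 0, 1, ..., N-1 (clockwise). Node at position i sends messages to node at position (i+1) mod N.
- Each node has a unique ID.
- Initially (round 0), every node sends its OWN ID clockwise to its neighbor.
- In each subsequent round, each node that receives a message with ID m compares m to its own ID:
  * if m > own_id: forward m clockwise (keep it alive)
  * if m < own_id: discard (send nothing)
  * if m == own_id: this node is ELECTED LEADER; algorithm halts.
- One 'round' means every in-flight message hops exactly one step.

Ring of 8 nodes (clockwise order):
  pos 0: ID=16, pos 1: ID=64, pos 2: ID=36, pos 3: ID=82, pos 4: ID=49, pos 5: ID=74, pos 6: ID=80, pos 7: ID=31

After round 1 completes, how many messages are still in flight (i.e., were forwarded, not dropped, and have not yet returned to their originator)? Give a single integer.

Round 1: pos1(id64) recv 16: drop; pos2(id36) recv 64: fwd; pos3(id82) recv 36: drop; pos4(id49) recv 82: fwd; pos5(id74) recv 49: drop; pos6(id80) recv 74: drop; pos7(id31) recv 80: fwd; pos0(id16) recv 31: fwd
After round 1: 4 messages still in flight

Answer: 4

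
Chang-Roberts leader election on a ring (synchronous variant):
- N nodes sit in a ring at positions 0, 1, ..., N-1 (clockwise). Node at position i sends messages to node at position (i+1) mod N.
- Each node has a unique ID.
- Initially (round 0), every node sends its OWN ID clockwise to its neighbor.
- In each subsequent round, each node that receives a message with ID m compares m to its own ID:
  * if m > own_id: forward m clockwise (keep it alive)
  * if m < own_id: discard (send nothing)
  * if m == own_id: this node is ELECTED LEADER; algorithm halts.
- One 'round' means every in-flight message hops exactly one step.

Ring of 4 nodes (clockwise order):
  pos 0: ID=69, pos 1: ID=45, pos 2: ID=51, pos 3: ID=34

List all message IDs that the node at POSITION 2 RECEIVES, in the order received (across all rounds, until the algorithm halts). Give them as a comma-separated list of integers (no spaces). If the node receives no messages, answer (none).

Round 1: pos1(id45) recv 69: fwd; pos2(id51) recv 45: drop; pos3(id34) recv 51: fwd; pos0(id69) recv 34: drop
Round 2: pos2(id51) recv 69: fwd; pos0(id69) recv 51: drop
Round 3: pos3(id34) recv 69: fwd
Round 4: pos0(id69) recv 69: ELECTED

Answer: 45,69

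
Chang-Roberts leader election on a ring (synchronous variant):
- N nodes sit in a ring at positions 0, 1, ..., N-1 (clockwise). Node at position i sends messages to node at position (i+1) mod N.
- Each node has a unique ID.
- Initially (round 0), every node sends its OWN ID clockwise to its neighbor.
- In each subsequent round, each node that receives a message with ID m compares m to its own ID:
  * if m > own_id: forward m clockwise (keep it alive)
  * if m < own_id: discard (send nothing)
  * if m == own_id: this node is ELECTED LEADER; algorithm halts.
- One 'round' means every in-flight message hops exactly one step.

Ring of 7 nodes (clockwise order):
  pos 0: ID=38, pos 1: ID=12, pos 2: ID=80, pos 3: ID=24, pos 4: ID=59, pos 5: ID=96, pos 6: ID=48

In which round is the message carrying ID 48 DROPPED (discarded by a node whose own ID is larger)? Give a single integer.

Round 1: pos1(id12) recv 38: fwd; pos2(id80) recv 12: drop; pos3(id24) recv 80: fwd; pos4(id59) recv 24: drop; pos5(id96) recv 59: drop; pos6(id48) recv 96: fwd; pos0(id38) recv 48: fwd
Round 2: pos2(id80) recv 38: drop; pos4(id59) recv 80: fwd; pos0(id38) recv 96: fwd; pos1(id12) recv 48: fwd
Round 3: pos5(id96) recv 80: drop; pos1(id12) recv 96: fwd; pos2(id80) recv 48: drop
Round 4: pos2(id80) recv 96: fwd
Round 5: pos3(id24) recv 96: fwd
Round 6: pos4(id59) recv 96: fwd
Round 7: pos5(id96) recv 96: ELECTED
Message ID 48 originates at pos 6; dropped at pos 2 in round 3

Answer: 3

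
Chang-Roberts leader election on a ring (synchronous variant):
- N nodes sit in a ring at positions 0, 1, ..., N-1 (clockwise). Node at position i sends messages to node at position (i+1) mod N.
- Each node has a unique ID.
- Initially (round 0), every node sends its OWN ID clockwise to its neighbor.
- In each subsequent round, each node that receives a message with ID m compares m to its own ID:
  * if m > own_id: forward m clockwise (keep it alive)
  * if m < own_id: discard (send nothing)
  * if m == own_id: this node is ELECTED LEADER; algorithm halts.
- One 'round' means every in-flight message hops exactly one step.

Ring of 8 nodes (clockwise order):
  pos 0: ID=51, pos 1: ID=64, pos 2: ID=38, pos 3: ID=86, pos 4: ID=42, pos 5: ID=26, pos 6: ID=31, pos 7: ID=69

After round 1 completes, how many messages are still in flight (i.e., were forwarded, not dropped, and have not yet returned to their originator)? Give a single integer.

Answer: 4

Derivation:
Round 1: pos1(id64) recv 51: drop; pos2(id38) recv 64: fwd; pos3(id86) recv 38: drop; pos4(id42) recv 86: fwd; pos5(id26) recv 42: fwd; pos6(id31) recv 26: drop; pos7(id69) recv 31: drop; pos0(id51) recv 69: fwd
After round 1: 4 messages still in flight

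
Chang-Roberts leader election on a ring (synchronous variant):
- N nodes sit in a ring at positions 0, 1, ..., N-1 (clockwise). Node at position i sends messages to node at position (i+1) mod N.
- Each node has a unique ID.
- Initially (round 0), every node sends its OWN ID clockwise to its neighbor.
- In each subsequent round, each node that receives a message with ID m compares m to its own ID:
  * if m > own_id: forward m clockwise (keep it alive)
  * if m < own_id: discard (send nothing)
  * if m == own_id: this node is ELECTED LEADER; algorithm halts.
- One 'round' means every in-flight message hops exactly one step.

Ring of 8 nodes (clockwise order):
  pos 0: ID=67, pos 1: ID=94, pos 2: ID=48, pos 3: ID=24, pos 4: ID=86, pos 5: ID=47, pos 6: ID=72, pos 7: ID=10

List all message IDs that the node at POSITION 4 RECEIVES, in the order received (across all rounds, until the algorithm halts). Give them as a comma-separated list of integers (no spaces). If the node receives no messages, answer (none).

Answer: 24,48,94

Derivation:
Round 1: pos1(id94) recv 67: drop; pos2(id48) recv 94: fwd; pos3(id24) recv 48: fwd; pos4(id86) recv 24: drop; pos5(id47) recv 86: fwd; pos6(id72) recv 47: drop; pos7(id10) recv 72: fwd; pos0(id67) recv 10: drop
Round 2: pos3(id24) recv 94: fwd; pos4(id86) recv 48: drop; pos6(id72) recv 86: fwd; pos0(id67) recv 72: fwd
Round 3: pos4(id86) recv 94: fwd; pos7(id10) recv 86: fwd; pos1(id94) recv 72: drop
Round 4: pos5(id47) recv 94: fwd; pos0(id67) recv 86: fwd
Round 5: pos6(id72) recv 94: fwd; pos1(id94) recv 86: drop
Round 6: pos7(id10) recv 94: fwd
Round 7: pos0(id67) recv 94: fwd
Round 8: pos1(id94) recv 94: ELECTED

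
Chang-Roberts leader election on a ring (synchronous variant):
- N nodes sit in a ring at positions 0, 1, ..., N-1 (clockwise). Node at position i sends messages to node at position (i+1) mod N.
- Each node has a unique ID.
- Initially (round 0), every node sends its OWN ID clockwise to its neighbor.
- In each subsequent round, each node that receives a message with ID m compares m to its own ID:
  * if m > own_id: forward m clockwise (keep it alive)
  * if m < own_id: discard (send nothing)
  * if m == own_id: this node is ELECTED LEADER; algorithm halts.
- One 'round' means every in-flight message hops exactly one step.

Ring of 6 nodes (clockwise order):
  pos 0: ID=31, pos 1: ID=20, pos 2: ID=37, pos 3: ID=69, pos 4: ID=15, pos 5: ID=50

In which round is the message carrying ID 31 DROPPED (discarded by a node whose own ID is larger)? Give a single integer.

Answer: 2

Derivation:
Round 1: pos1(id20) recv 31: fwd; pos2(id37) recv 20: drop; pos3(id69) recv 37: drop; pos4(id15) recv 69: fwd; pos5(id50) recv 15: drop; pos0(id31) recv 50: fwd
Round 2: pos2(id37) recv 31: drop; pos5(id50) recv 69: fwd; pos1(id20) recv 50: fwd
Round 3: pos0(id31) recv 69: fwd; pos2(id37) recv 50: fwd
Round 4: pos1(id20) recv 69: fwd; pos3(id69) recv 50: drop
Round 5: pos2(id37) recv 69: fwd
Round 6: pos3(id69) recv 69: ELECTED
Message ID 31 originates at pos 0; dropped at pos 2 in round 2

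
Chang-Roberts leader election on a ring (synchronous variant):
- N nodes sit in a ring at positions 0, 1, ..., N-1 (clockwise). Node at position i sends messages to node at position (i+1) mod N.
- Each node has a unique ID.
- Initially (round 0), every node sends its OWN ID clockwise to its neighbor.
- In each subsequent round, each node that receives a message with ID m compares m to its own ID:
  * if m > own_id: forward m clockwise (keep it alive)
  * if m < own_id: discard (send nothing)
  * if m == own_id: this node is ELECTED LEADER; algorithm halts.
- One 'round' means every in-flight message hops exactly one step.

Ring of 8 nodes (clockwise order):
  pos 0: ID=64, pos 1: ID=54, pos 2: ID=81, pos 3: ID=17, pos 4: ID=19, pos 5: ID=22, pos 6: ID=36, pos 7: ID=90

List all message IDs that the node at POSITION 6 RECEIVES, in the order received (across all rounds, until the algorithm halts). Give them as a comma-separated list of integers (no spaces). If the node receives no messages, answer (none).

Round 1: pos1(id54) recv 64: fwd; pos2(id81) recv 54: drop; pos3(id17) recv 81: fwd; pos4(id19) recv 17: drop; pos5(id22) recv 19: drop; pos6(id36) recv 22: drop; pos7(id90) recv 36: drop; pos0(id64) recv 90: fwd
Round 2: pos2(id81) recv 64: drop; pos4(id19) recv 81: fwd; pos1(id54) recv 90: fwd
Round 3: pos5(id22) recv 81: fwd; pos2(id81) recv 90: fwd
Round 4: pos6(id36) recv 81: fwd; pos3(id17) recv 90: fwd
Round 5: pos7(id90) recv 81: drop; pos4(id19) recv 90: fwd
Round 6: pos5(id22) recv 90: fwd
Round 7: pos6(id36) recv 90: fwd
Round 8: pos7(id90) recv 90: ELECTED

Answer: 22,81,90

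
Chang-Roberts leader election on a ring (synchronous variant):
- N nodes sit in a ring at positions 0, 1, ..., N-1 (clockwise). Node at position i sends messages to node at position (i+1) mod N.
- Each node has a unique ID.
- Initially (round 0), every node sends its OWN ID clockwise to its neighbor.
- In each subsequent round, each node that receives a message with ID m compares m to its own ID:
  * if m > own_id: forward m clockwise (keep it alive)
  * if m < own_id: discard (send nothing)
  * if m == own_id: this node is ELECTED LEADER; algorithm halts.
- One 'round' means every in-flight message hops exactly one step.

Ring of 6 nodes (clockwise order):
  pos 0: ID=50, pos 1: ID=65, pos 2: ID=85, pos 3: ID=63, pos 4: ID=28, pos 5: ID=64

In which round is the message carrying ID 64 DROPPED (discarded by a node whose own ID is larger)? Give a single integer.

Round 1: pos1(id65) recv 50: drop; pos2(id85) recv 65: drop; pos3(id63) recv 85: fwd; pos4(id28) recv 63: fwd; pos5(id64) recv 28: drop; pos0(id50) recv 64: fwd
Round 2: pos4(id28) recv 85: fwd; pos5(id64) recv 63: drop; pos1(id65) recv 64: drop
Round 3: pos5(id64) recv 85: fwd
Round 4: pos0(id50) recv 85: fwd
Round 5: pos1(id65) recv 85: fwd
Round 6: pos2(id85) recv 85: ELECTED
Message ID 64 originates at pos 5; dropped at pos 1 in round 2

Answer: 2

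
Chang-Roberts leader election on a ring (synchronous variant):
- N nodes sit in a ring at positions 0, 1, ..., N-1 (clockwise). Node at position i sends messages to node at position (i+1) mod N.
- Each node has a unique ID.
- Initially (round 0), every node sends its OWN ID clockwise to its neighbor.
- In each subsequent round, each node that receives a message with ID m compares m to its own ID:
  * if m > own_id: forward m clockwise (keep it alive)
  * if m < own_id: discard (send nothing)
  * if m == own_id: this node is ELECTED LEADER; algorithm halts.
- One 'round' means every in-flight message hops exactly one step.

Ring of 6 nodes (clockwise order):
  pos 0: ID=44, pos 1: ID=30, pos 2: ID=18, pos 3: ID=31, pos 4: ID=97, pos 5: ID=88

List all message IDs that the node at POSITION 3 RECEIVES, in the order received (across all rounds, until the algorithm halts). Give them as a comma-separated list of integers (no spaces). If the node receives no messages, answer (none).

Round 1: pos1(id30) recv 44: fwd; pos2(id18) recv 30: fwd; pos3(id31) recv 18: drop; pos4(id97) recv 31: drop; pos5(id88) recv 97: fwd; pos0(id44) recv 88: fwd
Round 2: pos2(id18) recv 44: fwd; pos3(id31) recv 30: drop; pos0(id44) recv 97: fwd; pos1(id30) recv 88: fwd
Round 3: pos3(id31) recv 44: fwd; pos1(id30) recv 97: fwd; pos2(id18) recv 88: fwd
Round 4: pos4(id97) recv 44: drop; pos2(id18) recv 97: fwd; pos3(id31) recv 88: fwd
Round 5: pos3(id31) recv 97: fwd; pos4(id97) recv 88: drop
Round 6: pos4(id97) recv 97: ELECTED

Answer: 18,30,44,88,97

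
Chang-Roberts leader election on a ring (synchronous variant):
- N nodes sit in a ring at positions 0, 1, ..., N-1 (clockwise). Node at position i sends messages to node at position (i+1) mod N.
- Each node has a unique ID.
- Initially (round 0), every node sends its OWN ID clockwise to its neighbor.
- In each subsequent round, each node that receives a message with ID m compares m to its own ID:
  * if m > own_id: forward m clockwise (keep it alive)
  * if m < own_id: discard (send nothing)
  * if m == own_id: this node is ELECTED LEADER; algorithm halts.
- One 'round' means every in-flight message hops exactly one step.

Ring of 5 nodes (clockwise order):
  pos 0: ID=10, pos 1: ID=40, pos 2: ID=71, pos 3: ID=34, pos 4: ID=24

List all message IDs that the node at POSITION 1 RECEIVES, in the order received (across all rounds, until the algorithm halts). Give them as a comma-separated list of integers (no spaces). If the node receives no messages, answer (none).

Answer: 10,24,34,71

Derivation:
Round 1: pos1(id40) recv 10: drop; pos2(id71) recv 40: drop; pos3(id34) recv 71: fwd; pos4(id24) recv 34: fwd; pos0(id10) recv 24: fwd
Round 2: pos4(id24) recv 71: fwd; pos0(id10) recv 34: fwd; pos1(id40) recv 24: drop
Round 3: pos0(id10) recv 71: fwd; pos1(id40) recv 34: drop
Round 4: pos1(id40) recv 71: fwd
Round 5: pos2(id71) recv 71: ELECTED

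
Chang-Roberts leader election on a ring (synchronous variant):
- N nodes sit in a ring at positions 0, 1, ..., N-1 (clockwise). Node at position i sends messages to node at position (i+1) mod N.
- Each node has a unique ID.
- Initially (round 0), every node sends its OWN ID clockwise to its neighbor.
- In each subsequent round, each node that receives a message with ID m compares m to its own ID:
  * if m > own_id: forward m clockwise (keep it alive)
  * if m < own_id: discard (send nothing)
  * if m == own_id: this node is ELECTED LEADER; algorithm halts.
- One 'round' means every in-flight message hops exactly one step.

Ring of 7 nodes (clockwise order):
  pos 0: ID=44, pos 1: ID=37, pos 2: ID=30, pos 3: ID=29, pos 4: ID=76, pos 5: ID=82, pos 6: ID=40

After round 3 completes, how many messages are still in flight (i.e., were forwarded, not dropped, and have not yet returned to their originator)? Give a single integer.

Round 1: pos1(id37) recv 44: fwd; pos2(id30) recv 37: fwd; pos3(id29) recv 30: fwd; pos4(id76) recv 29: drop; pos5(id82) recv 76: drop; pos6(id40) recv 82: fwd; pos0(id44) recv 40: drop
Round 2: pos2(id30) recv 44: fwd; pos3(id29) recv 37: fwd; pos4(id76) recv 30: drop; pos0(id44) recv 82: fwd
Round 3: pos3(id29) recv 44: fwd; pos4(id76) recv 37: drop; pos1(id37) recv 82: fwd
After round 3: 2 messages still in flight

Answer: 2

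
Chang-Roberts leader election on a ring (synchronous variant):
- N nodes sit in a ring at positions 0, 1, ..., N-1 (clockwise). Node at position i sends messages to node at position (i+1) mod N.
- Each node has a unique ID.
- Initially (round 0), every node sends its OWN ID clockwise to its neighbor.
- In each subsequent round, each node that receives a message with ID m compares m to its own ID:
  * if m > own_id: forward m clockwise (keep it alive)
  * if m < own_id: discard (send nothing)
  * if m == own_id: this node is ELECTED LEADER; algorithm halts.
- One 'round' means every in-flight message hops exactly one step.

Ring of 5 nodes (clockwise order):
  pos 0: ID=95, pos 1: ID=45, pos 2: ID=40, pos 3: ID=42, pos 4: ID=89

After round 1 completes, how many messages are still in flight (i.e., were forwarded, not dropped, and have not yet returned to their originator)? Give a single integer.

Answer: 2

Derivation:
Round 1: pos1(id45) recv 95: fwd; pos2(id40) recv 45: fwd; pos3(id42) recv 40: drop; pos4(id89) recv 42: drop; pos0(id95) recv 89: drop
After round 1: 2 messages still in flight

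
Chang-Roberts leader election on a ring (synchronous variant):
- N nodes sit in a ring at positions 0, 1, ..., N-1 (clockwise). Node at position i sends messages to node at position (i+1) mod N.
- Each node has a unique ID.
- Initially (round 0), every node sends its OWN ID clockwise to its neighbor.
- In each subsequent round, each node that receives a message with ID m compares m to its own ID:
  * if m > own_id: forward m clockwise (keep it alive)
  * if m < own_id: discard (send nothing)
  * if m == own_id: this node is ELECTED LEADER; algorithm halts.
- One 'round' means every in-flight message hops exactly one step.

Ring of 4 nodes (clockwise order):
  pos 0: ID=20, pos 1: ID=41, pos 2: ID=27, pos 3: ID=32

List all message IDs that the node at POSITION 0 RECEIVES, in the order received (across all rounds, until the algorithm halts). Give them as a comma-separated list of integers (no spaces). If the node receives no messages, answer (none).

Round 1: pos1(id41) recv 20: drop; pos2(id27) recv 41: fwd; pos3(id32) recv 27: drop; pos0(id20) recv 32: fwd
Round 2: pos3(id32) recv 41: fwd; pos1(id41) recv 32: drop
Round 3: pos0(id20) recv 41: fwd
Round 4: pos1(id41) recv 41: ELECTED

Answer: 32,41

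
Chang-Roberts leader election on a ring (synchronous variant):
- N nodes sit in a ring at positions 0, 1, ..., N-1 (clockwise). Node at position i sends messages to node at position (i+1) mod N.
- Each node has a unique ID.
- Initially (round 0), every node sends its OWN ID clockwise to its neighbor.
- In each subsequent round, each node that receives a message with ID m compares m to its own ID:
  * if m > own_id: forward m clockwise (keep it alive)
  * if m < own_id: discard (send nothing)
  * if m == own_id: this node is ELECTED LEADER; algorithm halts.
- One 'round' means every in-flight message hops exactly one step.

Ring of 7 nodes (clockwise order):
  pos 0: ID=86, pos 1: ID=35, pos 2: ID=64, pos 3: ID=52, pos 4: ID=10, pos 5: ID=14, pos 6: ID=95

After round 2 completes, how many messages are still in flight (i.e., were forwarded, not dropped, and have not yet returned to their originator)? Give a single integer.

Answer: 4

Derivation:
Round 1: pos1(id35) recv 86: fwd; pos2(id64) recv 35: drop; pos3(id52) recv 64: fwd; pos4(id10) recv 52: fwd; pos5(id14) recv 10: drop; pos6(id95) recv 14: drop; pos0(id86) recv 95: fwd
Round 2: pos2(id64) recv 86: fwd; pos4(id10) recv 64: fwd; pos5(id14) recv 52: fwd; pos1(id35) recv 95: fwd
After round 2: 4 messages still in flight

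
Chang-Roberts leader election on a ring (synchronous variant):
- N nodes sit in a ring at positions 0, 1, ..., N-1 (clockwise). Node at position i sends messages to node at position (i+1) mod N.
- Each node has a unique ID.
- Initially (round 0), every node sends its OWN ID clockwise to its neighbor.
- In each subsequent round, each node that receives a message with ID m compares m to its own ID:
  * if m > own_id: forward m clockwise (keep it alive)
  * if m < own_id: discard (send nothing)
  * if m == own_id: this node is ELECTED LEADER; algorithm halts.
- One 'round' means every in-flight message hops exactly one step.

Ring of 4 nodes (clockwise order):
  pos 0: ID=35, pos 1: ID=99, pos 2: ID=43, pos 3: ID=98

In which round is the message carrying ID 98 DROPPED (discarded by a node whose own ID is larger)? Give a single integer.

Round 1: pos1(id99) recv 35: drop; pos2(id43) recv 99: fwd; pos3(id98) recv 43: drop; pos0(id35) recv 98: fwd
Round 2: pos3(id98) recv 99: fwd; pos1(id99) recv 98: drop
Round 3: pos0(id35) recv 99: fwd
Round 4: pos1(id99) recv 99: ELECTED
Message ID 98 originates at pos 3; dropped at pos 1 in round 2

Answer: 2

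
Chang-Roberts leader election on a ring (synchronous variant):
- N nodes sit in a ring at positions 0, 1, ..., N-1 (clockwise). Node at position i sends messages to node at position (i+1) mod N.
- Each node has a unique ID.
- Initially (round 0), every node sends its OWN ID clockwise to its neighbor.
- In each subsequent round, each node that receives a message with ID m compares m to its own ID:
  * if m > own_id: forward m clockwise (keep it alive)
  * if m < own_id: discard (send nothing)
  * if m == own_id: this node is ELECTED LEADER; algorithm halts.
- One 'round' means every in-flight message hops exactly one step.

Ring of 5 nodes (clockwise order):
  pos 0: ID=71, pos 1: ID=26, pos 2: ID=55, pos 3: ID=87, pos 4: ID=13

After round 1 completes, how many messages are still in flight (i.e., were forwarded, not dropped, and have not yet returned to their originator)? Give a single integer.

Answer: 2

Derivation:
Round 1: pos1(id26) recv 71: fwd; pos2(id55) recv 26: drop; pos3(id87) recv 55: drop; pos4(id13) recv 87: fwd; pos0(id71) recv 13: drop
After round 1: 2 messages still in flight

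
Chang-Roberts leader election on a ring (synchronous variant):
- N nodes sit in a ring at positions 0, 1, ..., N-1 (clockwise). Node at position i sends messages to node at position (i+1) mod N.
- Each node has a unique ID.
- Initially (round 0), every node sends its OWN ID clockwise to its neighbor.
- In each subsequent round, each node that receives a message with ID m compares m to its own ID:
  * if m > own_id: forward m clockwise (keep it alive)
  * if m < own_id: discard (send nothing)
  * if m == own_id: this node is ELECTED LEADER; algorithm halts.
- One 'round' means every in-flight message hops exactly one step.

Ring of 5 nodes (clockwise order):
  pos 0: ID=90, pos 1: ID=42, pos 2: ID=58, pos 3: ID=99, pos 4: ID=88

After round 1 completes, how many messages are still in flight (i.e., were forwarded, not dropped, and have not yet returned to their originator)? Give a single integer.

Answer: 2

Derivation:
Round 1: pos1(id42) recv 90: fwd; pos2(id58) recv 42: drop; pos3(id99) recv 58: drop; pos4(id88) recv 99: fwd; pos0(id90) recv 88: drop
After round 1: 2 messages still in flight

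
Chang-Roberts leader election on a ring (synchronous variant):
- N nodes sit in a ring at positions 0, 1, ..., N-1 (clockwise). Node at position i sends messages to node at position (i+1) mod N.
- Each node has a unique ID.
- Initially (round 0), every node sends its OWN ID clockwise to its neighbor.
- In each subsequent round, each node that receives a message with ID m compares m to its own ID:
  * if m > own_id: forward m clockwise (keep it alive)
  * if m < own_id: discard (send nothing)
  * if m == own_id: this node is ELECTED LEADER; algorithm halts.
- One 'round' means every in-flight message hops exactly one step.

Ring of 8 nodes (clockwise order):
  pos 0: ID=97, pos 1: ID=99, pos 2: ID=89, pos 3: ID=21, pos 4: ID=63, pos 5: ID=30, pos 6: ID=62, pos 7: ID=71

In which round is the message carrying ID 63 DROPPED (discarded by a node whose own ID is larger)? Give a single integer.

Answer: 3

Derivation:
Round 1: pos1(id99) recv 97: drop; pos2(id89) recv 99: fwd; pos3(id21) recv 89: fwd; pos4(id63) recv 21: drop; pos5(id30) recv 63: fwd; pos6(id62) recv 30: drop; pos7(id71) recv 62: drop; pos0(id97) recv 71: drop
Round 2: pos3(id21) recv 99: fwd; pos4(id63) recv 89: fwd; pos6(id62) recv 63: fwd
Round 3: pos4(id63) recv 99: fwd; pos5(id30) recv 89: fwd; pos7(id71) recv 63: drop
Round 4: pos5(id30) recv 99: fwd; pos6(id62) recv 89: fwd
Round 5: pos6(id62) recv 99: fwd; pos7(id71) recv 89: fwd
Round 6: pos7(id71) recv 99: fwd; pos0(id97) recv 89: drop
Round 7: pos0(id97) recv 99: fwd
Round 8: pos1(id99) recv 99: ELECTED
Message ID 63 originates at pos 4; dropped at pos 7 in round 3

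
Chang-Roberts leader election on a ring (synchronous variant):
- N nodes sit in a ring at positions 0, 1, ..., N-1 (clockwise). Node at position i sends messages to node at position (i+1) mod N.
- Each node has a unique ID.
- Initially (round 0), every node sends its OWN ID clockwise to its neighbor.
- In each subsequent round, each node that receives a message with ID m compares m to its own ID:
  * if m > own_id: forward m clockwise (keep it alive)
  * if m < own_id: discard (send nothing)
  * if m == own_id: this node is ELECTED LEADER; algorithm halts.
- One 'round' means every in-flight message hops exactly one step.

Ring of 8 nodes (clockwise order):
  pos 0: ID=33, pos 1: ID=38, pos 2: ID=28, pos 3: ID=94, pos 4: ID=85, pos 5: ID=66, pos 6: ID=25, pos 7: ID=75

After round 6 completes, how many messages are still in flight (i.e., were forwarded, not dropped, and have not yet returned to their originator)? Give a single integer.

Answer: 2

Derivation:
Round 1: pos1(id38) recv 33: drop; pos2(id28) recv 38: fwd; pos3(id94) recv 28: drop; pos4(id85) recv 94: fwd; pos5(id66) recv 85: fwd; pos6(id25) recv 66: fwd; pos7(id75) recv 25: drop; pos0(id33) recv 75: fwd
Round 2: pos3(id94) recv 38: drop; pos5(id66) recv 94: fwd; pos6(id25) recv 85: fwd; pos7(id75) recv 66: drop; pos1(id38) recv 75: fwd
Round 3: pos6(id25) recv 94: fwd; pos7(id75) recv 85: fwd; pos2(id28) recv 75: fwd
Round 4: pos7(id75) recv 94: fwd; pos0(id33) recv 85: fwd; pos3(id94) recv 75: drop
Round 5: pos0(id33) recv 94: fwd; pos1(id38) recv 85: fwd
Round 6: pos1(id38) recv 94: fwd; pos2(id28) recv 85: fwd
After round 6: 2 messages still in flight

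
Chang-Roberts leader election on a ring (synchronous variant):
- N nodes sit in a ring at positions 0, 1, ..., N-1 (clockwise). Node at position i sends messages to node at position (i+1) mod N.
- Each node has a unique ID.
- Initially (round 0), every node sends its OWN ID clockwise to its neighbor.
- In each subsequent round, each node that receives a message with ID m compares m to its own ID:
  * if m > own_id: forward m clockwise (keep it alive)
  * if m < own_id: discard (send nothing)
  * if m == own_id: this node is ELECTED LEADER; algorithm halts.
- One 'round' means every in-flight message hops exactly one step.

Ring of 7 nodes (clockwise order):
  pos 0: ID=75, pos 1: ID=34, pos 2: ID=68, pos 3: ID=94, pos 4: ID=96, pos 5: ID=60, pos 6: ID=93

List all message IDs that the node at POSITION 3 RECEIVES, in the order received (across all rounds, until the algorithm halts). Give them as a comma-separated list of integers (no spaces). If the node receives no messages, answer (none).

Round 1: pos1(id34) recv 75: fwd; pos2(id68) recv 34: drop; pos3(id94) recv 68: drop; pos4(id96) recv 94: drop; pos5(id60) recv 96: fwd; pos6(id93) recv 60: drop; pos0(id75) recv 93: fwd
Round 2: pos2(id68) recv 75: fwd; pos6(id93) recv 96: fwd; pos1(id34) recv 93: fwd
Round 3: pos3(id94) recv 75: drop; pos0(id75) recv 96: fwd; pos2(id68) recv 93: fwd
Round 4: pos1(id34) recv 96: fwd; pos3(id94) recv 93: drop
Round 5: pos2(id68) recv 96: fwd
Round 6: pos3(id94) recv 96: fwd
Round 7: pos4(id96) recv 96: ELECTED

Answer: 68,75,93,96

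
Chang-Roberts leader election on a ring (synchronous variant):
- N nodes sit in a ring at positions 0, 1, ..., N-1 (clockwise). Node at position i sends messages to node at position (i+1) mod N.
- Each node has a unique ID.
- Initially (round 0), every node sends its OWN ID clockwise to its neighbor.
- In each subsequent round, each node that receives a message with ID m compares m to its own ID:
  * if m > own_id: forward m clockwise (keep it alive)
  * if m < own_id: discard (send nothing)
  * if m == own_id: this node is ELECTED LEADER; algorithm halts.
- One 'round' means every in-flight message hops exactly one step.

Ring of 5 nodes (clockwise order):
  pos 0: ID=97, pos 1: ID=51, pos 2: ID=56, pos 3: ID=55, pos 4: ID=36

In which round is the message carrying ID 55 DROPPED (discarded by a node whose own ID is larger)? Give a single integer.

Round 1: pos1(id51) recv 97: fwd; pos2(id56) recv 51: drop; pos3(id55) recv 56: fwd; pos4(id36) recv 55: fwd; pos0(id97) recv 36: drop
Round 2: pos2(id56) recv 97: fwd; pos4(id36) recv 56: fwd; pos0(id97) recv 55: drop
Round 3: pos3(id55) recv 97: fwd; pos0(id97) recv 56: drop
Round 4: pos4(id36) recv 97: fwd
Round 5: pos0(id97) recv 97: ELECTED
Message ID 55 originates at pos 3; dropped at pos 0 in round 2

Answer: 2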